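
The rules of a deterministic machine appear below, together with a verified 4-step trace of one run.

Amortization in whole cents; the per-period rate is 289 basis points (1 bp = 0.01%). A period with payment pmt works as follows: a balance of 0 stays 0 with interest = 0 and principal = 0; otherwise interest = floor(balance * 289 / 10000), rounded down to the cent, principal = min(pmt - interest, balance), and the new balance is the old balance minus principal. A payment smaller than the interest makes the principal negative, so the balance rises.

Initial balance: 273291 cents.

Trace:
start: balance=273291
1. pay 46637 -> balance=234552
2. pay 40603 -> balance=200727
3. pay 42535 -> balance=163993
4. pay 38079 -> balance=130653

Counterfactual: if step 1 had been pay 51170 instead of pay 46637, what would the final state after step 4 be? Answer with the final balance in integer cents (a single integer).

125715

(re-executing from step 1 with the substitution; state before step 1: balance=273291)
1. pay 51170 -> balance=230019
2. pay 40603 -> balance=196063
3. pay 42535 -> balance=159194
4. pay 38079 -> balance=125715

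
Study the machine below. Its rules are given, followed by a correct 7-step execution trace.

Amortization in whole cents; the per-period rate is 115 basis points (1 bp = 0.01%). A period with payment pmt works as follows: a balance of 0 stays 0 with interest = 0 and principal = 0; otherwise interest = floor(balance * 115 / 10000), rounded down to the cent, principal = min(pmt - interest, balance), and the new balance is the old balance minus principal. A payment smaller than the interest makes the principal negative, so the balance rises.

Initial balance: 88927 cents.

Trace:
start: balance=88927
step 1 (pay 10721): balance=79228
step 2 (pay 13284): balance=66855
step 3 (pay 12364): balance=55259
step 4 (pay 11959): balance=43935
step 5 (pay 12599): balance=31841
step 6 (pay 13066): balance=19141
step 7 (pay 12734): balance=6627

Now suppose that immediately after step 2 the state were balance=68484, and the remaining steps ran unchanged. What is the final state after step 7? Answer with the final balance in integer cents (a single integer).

state after step 2 := balance=68484
step 3 (pay 12364): balance=56907
step 4 (pay 11959): balance=45602
step 5 (pay 12599): balance=33527
step 6 (pay 13066): balance=20846
step 7 (pay 12734): balance=8351

8351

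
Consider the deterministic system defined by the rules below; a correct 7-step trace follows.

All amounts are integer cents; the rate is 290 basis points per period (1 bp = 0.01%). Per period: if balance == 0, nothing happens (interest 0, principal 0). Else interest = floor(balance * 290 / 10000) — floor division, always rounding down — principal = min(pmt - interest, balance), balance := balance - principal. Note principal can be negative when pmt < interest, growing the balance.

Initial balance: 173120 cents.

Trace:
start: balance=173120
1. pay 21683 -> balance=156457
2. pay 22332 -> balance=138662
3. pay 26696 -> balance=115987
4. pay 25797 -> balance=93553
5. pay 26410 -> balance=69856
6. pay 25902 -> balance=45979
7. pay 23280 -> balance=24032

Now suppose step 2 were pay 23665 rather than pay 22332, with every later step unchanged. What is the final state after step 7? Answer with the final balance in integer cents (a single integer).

22494

(re-executing from step 2 with the substitution; state before step 2: balance=156457)
2. pay 23665 -> balance=137329
3. pay 26696 -> balance=114615
4. pay 25797 -> balance=92141
5. pay 26410 -> balance=68403
6. pay 25902 -> balance=44484
7. pay 23280 -> balance=22494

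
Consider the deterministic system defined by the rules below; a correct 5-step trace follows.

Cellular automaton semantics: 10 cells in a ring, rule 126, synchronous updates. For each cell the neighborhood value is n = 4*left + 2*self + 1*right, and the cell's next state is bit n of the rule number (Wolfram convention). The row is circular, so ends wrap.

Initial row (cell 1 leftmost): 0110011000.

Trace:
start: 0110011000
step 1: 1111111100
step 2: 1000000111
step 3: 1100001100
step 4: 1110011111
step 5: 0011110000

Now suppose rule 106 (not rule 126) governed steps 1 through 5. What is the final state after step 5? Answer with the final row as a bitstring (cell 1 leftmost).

0110011110

(re-executing steps 1..5 under rule 106; state before step 1: 0110011000)
step 1: 1110111000
step 2: 1011101001
step 3: 1110110011
step 4: 0011110110
step 5: 0110011110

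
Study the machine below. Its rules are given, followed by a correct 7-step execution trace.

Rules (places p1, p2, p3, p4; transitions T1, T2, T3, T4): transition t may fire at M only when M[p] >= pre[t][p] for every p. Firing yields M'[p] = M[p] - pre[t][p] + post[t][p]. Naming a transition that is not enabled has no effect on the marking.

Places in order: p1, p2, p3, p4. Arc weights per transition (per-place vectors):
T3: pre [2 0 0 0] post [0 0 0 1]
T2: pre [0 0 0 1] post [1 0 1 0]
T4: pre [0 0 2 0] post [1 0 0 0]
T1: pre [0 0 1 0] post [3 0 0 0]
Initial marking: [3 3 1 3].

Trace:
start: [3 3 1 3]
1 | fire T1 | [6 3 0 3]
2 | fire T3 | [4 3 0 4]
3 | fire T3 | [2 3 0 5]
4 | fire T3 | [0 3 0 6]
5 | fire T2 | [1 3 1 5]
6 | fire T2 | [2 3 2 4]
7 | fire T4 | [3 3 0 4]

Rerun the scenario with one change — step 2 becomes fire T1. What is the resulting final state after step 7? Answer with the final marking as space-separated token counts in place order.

(re-executing from step 2 with the substitution; state before step 2: [6 3 0 3])
2 | fire T1 | [6 3 0 3]
3 | fire T3 | [4 3 0 4]
4 | fire T3 | [2 3 0 5]
5 | fire T2 | [3 3 1 4]
6 | fire T2 | [4 3 2 3]
7 | fire T4 | [5 3 0 3]

5 3 0 3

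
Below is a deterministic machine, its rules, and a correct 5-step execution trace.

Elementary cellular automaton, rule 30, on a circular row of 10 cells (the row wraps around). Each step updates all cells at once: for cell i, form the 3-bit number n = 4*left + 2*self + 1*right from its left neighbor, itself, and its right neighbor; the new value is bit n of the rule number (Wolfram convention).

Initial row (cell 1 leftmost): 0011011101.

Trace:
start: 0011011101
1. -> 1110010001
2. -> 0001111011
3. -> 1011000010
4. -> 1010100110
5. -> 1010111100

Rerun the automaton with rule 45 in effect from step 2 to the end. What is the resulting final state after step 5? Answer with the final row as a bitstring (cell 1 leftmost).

1000100110

(re-executing steps 2..5 under rule 45; state before step 2: 1110010001)
2. -> 0000010101
3. -> 0111011111
4. -> 1100110000
5. -> 1000100110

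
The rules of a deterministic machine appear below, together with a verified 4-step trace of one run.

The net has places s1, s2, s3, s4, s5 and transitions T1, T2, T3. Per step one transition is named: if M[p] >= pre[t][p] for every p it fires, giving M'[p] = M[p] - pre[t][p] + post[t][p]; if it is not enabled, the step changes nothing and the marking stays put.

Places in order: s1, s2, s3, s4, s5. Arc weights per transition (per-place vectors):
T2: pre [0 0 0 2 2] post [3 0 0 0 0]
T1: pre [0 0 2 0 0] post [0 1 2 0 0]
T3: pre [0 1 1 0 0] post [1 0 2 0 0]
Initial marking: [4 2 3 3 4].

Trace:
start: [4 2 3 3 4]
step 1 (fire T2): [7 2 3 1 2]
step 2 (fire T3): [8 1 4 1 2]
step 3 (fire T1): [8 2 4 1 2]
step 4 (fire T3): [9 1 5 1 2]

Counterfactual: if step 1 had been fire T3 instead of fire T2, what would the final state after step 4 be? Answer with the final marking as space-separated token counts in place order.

7 0 6 3 4

(re-executing from step 1 with the substitution; state before step 1: [4 2 3 3 4])
step 1 (fire T3): [5 1 4 3 4]
step 2 (fire T3): [6 0 5 3 4]
step 3 (fire T1): [6 1 5 3 4]
step 4 (fire T3): [7 0 6 3 4]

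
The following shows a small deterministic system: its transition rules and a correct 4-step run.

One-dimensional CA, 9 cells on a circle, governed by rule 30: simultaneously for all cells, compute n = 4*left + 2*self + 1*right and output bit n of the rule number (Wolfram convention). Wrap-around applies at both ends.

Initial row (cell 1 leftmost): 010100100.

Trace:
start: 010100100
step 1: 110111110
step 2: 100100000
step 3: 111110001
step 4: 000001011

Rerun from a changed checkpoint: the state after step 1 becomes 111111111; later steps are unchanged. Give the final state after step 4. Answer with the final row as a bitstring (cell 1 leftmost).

state after step 1 := 111111111
step 2: 000000000
step 3: 000000000
step 4: 000000000

000000000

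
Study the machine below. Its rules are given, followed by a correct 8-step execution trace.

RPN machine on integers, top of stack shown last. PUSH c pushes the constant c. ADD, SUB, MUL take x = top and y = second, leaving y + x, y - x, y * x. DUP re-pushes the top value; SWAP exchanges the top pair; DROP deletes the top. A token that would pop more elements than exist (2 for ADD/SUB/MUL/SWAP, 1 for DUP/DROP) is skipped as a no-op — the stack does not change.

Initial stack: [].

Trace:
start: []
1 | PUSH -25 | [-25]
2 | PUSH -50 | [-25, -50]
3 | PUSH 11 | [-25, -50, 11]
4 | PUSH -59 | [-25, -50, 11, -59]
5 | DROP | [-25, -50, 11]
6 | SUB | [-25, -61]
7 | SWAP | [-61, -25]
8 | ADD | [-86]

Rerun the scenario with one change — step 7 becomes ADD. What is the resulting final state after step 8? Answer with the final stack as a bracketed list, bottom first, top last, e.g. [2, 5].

[-86]

(re-executing from step 7 with the substitution; state before step 7: [-25, -61])
7 | ADD | [-86]
8 | ADD | [-86]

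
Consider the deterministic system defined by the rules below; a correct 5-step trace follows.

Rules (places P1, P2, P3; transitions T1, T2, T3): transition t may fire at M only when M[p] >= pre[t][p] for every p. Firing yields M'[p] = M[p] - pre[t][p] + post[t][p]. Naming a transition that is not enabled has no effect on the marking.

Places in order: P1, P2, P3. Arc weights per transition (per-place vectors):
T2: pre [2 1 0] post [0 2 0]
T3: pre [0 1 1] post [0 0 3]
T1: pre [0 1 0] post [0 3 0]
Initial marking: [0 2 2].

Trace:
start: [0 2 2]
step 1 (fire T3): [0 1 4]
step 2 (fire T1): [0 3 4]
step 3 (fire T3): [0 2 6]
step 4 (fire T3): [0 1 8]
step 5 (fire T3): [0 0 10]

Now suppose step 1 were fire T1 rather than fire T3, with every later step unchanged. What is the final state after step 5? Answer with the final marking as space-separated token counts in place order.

0 3 8

(re-executing from step 1 with the substitution; state before step 1: [0 2 2])
step 1 (fire T1): [0 4 2]
step 2 (fire T1): [0 6 2]
step 3 (fire T3): [0 5 4]
step 4 (fire T3): [0 4 6]
step 5 (fire T3): [0 3 8]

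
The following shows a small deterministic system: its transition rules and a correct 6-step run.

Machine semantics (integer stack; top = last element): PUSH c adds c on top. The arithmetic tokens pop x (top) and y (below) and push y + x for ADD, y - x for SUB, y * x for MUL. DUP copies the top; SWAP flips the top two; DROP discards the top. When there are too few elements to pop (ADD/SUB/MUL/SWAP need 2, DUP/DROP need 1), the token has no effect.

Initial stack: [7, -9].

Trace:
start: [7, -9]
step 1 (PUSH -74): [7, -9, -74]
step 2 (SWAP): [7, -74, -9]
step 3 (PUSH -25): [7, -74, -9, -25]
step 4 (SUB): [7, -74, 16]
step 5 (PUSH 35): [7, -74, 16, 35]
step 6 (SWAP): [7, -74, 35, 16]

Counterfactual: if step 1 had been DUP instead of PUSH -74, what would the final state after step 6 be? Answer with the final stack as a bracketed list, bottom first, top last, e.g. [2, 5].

[7, -9, 35, 16]

(re-executing from step 1 with the substitution; state before step 1: [7, -9])
step 1 (DUP): [7, -9, -9]
step 2 (SWAP): [7, -9, -9]
step 3 (PUSH -25): [7, -9, -9, -25]
step 4 (SUB): [7, -9, 16]
step 5 (PUSH 35): [7, -9, 16, 35]
step 6 (SWAP): [7, -9, 35, 16]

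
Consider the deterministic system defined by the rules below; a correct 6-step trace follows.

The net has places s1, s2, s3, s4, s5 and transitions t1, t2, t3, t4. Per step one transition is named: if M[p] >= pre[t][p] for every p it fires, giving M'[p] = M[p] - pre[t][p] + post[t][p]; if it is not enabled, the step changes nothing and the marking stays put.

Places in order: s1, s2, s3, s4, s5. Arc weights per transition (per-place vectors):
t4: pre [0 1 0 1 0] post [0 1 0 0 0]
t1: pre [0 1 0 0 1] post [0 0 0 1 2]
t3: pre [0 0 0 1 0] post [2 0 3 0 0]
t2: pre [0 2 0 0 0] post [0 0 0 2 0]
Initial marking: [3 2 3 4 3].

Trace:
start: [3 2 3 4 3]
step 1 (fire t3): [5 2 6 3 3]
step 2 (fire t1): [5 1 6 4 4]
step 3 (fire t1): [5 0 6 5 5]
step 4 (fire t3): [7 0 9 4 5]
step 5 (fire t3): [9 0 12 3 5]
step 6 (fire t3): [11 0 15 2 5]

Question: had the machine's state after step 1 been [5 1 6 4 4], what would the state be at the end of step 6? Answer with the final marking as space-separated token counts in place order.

11 0 15 2 5

state after step 1 := [5 1 6 4 4]
step 2 (fire t1): [5 0 6 5 5]
step 3 (fire t1): [5 0 6 5 5]
step 4 (fire t3): [7 0 9 4 5]
step 5 (fire t3): [9 0 12 3 5]
step 6 (fire t3): [11 0 15 2 5]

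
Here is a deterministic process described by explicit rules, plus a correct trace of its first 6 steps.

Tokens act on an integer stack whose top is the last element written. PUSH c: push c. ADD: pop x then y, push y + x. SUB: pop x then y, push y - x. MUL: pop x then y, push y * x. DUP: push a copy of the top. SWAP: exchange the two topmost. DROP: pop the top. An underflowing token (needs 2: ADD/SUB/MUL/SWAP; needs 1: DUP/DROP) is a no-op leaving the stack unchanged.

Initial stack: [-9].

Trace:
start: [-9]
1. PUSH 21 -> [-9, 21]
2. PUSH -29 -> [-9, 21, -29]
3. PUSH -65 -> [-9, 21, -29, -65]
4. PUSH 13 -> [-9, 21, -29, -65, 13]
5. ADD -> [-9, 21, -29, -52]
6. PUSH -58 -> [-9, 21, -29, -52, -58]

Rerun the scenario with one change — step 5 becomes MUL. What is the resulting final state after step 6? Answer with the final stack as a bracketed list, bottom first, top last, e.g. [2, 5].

[-9, 21, -29, -845, -58]

(re-executing from step 5 with the substitution; state before step 5: [-9, 21, -29, -65, 13])
5. MUL -> [-9, 21, -29, -845]
6. PUSH -58 -> [-9, 21, -29, -845, -58]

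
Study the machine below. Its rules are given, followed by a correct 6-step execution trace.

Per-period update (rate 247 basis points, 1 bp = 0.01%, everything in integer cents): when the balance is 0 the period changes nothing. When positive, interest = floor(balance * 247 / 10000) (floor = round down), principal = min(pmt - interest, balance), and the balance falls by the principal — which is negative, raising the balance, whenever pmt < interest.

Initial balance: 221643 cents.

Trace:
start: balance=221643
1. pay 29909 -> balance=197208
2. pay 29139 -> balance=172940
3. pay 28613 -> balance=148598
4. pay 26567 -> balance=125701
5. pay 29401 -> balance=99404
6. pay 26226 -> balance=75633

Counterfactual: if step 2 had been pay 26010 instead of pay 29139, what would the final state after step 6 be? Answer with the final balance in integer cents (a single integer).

(re-executing from step 2 with the substitution; state before step 2: balance=197208)
2. pay 26010 -> balance=176069
3. pay 28613 -> balance=151804
4. pay 26567 -> balance=128986
5. pay 29401 -> balance=102770
6. pay 26226 -> balance=79082

79082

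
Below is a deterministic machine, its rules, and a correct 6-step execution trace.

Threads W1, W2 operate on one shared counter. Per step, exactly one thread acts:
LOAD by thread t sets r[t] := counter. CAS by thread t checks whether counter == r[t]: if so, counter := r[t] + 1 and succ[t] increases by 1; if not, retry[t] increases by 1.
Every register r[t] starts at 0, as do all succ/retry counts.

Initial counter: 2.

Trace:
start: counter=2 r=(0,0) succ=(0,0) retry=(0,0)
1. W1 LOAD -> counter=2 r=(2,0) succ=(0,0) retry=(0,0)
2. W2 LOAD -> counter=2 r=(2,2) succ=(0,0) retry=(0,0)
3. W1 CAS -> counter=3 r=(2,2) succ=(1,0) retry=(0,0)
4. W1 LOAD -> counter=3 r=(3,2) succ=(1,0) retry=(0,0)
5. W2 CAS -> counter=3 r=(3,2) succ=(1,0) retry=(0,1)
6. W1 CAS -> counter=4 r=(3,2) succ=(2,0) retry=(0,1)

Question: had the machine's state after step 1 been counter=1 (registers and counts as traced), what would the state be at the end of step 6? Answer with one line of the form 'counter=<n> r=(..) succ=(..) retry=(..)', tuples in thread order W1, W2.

counter=2 r=(1,1) succ=(0,1) retry=(2,0)

state after step 1 := counter=1 r=(2,0) succ=(0,0) retry=(0,0)
2. W2 LOAD -> counter=1 r=(2,1) succ=(0,0) retry=(0,0)
3. W1 CAS -> counter=1 r=(2,1) succ=(0,0) retry=(1,0)
4. W1 LOAD -> counter=1 r=(1,1) succ=(0,0) retry=(1,0)
5. W2 CAS -> counter=2 r=(1,1) succ=(0,1) retry=(1,0)
6. W1 CAS -> counter=2 r=(1,1) succ=(0,1) retry=(2,0)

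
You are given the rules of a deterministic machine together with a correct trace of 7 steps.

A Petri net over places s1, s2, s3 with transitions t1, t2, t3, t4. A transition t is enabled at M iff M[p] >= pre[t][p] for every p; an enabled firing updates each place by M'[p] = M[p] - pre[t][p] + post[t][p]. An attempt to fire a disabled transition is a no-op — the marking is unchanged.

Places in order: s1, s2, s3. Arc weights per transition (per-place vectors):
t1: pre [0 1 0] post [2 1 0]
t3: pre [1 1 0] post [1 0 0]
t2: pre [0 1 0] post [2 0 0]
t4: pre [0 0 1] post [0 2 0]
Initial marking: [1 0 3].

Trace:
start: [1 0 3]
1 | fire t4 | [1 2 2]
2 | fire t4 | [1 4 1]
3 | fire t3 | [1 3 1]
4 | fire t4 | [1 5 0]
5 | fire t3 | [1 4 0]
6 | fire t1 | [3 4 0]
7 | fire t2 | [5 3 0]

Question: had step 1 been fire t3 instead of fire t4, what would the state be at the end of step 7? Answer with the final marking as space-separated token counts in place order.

5 1 1

(re-executing from step 1 with the substitution; state before step 1: [1 0 3])
1 | fire t3 | [1 0 3]
2 | fire t4 | [1 2 2]
3 | fire t3 | [1 1 2]
4 | fire t4 | [1 3 1]
5 | fire t3 | [1 2 1]
6 | fire t1 | [3 2 1]
7 | fire t2 | [5 1 1]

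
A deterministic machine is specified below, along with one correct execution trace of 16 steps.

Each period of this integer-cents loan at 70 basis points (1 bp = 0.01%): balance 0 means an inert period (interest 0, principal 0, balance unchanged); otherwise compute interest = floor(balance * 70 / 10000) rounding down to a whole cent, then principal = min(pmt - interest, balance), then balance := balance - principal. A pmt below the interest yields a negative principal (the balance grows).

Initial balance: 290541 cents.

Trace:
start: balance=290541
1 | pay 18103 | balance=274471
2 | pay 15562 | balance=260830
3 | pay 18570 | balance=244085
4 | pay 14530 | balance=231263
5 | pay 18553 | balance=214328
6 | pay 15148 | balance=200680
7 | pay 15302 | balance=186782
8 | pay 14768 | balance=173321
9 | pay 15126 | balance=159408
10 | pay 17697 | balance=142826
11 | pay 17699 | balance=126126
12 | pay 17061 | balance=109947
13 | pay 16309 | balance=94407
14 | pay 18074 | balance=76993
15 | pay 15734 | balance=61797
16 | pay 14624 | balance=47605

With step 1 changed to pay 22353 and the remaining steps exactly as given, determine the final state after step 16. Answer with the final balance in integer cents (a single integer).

(re-executing from step 1 with the substitution; state before step 1: balance=290541)
1 | pay 22353 | balance=270221
2 | pay 15562 | balance=256550
3 | pay 18570 | balance=239775
4 | pay 14530 | balance=226923
5 | pay 18553 | balance=209958
6 | pay 15148 | balance=196279
7 | pay 15302 | balance=182350
8 | pay 14768 | balance=168858
9 | pay 15126 | balance=154914
10 | pay 17697 | balance=138301
11 | pay 17699 | balance=121570
12 | pay 17061 | balance=105359
13 | pay 16309 | balance=89787
14 | pay 18074 | balance=72341
15 | pay 15734 | balance=57113
16 | pay 14624 | balance=42888

42888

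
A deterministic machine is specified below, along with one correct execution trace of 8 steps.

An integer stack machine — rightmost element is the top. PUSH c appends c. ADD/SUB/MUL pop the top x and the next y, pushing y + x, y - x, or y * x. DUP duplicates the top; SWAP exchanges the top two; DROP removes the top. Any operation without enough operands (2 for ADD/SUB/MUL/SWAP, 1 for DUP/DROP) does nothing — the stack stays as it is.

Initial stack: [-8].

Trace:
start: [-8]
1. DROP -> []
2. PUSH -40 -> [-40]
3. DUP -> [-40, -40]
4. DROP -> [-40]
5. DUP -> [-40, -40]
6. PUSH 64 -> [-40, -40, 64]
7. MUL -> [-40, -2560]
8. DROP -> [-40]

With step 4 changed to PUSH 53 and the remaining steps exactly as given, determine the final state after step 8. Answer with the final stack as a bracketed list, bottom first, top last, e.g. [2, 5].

[-40, -40, 53]

(re-executing from step 4 with the substitution; state before step 4: [-40, -40])
4. PUSH 53 -> [-40, -40, 53]
5. DUP -> [-40, -40, 53, 53]
6. PUSH 64 -> [-40, -40, 53, 53, 64]
7. MUL -> [-40, -40, 53, 3392]
8. DROP -> [-40, -40, 53]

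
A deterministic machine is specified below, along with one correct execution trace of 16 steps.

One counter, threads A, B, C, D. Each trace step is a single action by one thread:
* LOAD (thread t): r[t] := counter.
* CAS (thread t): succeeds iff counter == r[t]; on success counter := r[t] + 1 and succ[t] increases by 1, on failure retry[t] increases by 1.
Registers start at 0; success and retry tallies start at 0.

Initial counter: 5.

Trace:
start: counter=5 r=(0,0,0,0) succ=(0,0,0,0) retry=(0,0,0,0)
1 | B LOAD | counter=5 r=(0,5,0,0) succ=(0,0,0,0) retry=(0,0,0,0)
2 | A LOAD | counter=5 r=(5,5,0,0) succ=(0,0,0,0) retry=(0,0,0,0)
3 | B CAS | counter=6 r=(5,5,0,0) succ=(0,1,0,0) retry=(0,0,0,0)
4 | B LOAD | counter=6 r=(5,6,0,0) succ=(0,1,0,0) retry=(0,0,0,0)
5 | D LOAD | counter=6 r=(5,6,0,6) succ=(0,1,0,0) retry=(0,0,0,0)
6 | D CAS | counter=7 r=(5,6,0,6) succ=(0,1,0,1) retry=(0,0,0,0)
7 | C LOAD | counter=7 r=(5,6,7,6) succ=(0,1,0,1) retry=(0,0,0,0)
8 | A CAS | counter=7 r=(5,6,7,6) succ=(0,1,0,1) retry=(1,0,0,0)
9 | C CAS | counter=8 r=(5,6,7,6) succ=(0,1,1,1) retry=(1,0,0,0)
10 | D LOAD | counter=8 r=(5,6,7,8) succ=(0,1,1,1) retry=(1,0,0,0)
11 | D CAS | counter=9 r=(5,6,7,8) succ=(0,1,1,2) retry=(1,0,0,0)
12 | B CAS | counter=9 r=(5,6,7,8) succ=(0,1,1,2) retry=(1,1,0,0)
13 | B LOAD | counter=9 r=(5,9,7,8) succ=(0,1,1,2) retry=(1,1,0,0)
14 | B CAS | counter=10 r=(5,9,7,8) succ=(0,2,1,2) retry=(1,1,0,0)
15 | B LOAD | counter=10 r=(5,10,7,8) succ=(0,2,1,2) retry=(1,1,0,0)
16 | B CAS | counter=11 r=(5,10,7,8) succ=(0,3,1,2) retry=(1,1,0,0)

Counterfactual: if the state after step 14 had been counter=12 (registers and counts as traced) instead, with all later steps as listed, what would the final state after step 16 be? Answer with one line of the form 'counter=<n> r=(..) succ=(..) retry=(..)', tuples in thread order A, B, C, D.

counter=13 r=(5,12,7,8) succ=(0,3,1,2) retry=(1,1,0,0)

state after step 14 := counter=12 r=(5,9,7,8) succ=(0,2,1,2) retry=(1,1,0,0)
15 | B LOAD | counter=12 r=(5,12,7,8) succ=(0,2,1,2) retry=(1,1,0,0)
16 | B CAS | counter=13 r=(5,12,7,8) succ=(0,3,1,2) retry=(1,1,0,0)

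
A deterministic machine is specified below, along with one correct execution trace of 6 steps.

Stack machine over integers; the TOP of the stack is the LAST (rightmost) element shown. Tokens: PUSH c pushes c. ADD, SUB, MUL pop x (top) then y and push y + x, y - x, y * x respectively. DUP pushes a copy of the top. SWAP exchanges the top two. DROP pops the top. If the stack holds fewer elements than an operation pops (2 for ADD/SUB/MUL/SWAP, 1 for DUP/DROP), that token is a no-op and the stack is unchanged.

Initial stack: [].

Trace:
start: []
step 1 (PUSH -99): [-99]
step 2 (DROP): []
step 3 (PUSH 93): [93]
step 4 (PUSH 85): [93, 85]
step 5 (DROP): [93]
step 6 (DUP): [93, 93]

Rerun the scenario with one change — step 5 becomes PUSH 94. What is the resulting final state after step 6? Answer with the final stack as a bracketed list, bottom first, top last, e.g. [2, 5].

[93, 85, 94, 94]

(re-executing from step 5 with the substitution; state before step 5: [93, 85])
step 5 (PUSH 94): [93, 85, 94]
step 6 (DUP): [93, 85, 94, 94]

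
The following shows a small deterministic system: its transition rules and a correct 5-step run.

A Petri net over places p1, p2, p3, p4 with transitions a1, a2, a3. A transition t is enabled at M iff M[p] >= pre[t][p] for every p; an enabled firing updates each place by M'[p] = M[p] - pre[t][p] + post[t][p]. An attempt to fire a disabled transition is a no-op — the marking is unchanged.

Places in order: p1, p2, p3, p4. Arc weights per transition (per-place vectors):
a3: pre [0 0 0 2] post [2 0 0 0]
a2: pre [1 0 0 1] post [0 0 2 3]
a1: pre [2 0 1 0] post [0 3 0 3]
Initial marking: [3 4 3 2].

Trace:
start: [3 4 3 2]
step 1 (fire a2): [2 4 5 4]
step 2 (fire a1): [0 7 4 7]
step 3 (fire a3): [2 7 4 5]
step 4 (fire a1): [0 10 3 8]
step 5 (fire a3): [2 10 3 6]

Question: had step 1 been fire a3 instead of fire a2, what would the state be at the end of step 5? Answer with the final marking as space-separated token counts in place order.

5 10 1 2

(re-executing from step 1 with the substitution; state before step 1: [3 4 3 2])
step 1 (fire a3): [5 4 3 0]
step 2 (fire a1): [3 7 2 3]
step 3 (fire a3): [5 7 2 1]
step 4 (fire a1): [3 10 1 4]
step 5 (fire a3): [5 10 1 2]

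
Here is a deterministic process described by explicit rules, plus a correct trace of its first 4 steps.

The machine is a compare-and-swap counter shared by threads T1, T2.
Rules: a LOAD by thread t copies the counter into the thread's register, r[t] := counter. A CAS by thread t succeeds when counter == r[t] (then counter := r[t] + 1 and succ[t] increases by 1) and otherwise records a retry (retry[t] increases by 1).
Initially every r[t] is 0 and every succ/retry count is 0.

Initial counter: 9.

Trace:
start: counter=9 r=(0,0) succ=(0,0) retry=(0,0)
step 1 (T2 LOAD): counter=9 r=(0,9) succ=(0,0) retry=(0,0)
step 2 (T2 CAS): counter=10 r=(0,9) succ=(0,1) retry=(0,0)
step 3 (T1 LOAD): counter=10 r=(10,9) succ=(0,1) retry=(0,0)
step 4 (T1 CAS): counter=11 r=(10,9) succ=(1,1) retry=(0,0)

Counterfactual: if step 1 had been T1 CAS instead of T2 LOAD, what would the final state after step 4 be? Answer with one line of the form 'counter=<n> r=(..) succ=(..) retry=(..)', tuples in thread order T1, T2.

(re-executing from step 1 with the substitution; state before step 1: counter=9 r=(0,0) succ=(0,0) retry=(0,0))
step 1 (T1 CAS): counter=9 r=(0,0) succ=(0,0) retry=(1,0)
step 2 (T2 CAS): counter=9 r=(0,0) succ=(0,0) retry=(1,1)
step 3 (T1 LOAD): counter=9 r=(9,0) succ=(0,0) retry=(1,1)
step 4 (T1 CAS): counter=10 r=(9,0) succ=(1,0) retry=(1,1)

counter=10 r=(9,0) succ=(1,0) retry=(1,1)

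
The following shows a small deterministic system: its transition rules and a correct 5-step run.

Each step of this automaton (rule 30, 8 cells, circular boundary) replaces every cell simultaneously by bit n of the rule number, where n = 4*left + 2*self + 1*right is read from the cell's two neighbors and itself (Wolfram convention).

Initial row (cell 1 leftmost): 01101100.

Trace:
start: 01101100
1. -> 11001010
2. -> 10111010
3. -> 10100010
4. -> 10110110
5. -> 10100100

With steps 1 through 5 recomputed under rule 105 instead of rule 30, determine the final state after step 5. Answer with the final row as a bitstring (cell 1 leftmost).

01111101

(re-executing steps 1..5 under rule 105; state before step 1: 01101100)
1. -> 01111101
2. -> 11000110
3. -> 11010111
4. -> 01101100
5. -> 01111101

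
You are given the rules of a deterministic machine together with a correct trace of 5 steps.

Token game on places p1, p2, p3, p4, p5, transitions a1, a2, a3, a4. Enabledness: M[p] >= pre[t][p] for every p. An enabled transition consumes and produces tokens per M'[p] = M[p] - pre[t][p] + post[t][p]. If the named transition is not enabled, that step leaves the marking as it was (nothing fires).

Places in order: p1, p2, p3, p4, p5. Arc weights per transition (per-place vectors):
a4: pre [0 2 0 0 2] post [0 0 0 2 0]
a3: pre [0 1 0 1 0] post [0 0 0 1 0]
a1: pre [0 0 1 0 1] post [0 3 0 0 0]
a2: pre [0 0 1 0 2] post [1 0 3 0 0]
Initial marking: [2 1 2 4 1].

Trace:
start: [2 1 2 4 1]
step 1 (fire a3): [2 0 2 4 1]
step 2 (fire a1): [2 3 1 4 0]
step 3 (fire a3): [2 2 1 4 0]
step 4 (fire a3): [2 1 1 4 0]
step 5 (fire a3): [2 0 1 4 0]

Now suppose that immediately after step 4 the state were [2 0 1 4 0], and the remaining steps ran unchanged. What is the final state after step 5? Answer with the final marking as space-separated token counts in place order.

state after step 4 := [2 0 1 4 0]
step 5 (fire a3): [2 0 1 4 0]

2 0 1 4 0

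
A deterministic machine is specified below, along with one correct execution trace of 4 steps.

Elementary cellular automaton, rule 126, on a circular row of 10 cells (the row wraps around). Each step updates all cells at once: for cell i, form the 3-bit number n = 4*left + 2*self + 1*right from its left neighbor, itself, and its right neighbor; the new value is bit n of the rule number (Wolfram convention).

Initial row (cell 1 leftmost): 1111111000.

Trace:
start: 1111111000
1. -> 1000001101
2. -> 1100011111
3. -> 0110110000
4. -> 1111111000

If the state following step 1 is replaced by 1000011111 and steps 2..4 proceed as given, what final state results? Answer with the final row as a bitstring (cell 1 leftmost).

state after step 1 := 1000011111
2. -> 1100110000
3. -> 1111111001
4. -> 0000001111

0000001111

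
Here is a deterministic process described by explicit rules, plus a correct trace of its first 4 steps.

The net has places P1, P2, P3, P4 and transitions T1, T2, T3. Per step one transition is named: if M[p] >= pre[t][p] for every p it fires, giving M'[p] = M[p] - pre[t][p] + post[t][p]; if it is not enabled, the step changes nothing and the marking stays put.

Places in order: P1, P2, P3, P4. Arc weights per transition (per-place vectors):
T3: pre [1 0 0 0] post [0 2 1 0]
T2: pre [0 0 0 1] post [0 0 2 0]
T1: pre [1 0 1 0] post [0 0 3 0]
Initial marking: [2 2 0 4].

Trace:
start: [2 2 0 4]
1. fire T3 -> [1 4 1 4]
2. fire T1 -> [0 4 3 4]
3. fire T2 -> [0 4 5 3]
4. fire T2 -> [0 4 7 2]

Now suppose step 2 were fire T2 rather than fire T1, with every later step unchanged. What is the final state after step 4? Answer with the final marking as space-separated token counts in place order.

(re-executing from step 2 with the substitution; state before step 2: [1 4 1 4])
2. fire T2 -> [1 4 3 3]
3. fire T2 -> [1 4 5 2]
4. fire T2 -> [1 4 7 1]

1 4 7 1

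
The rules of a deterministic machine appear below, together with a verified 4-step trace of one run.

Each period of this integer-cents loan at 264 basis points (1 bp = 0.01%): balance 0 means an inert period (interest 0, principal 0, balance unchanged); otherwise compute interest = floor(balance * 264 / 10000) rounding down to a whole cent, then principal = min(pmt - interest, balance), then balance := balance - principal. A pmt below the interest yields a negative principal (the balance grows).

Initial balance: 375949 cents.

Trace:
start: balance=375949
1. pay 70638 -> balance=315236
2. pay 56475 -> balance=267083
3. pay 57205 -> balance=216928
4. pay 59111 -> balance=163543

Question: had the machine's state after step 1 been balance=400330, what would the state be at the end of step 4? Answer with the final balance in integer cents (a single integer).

state after step 1 := balance=400330
2. pay 56475 -> balance=354423
3. pay 57205 -> balance=306574
4. pay 59111 -> balance=255556

255556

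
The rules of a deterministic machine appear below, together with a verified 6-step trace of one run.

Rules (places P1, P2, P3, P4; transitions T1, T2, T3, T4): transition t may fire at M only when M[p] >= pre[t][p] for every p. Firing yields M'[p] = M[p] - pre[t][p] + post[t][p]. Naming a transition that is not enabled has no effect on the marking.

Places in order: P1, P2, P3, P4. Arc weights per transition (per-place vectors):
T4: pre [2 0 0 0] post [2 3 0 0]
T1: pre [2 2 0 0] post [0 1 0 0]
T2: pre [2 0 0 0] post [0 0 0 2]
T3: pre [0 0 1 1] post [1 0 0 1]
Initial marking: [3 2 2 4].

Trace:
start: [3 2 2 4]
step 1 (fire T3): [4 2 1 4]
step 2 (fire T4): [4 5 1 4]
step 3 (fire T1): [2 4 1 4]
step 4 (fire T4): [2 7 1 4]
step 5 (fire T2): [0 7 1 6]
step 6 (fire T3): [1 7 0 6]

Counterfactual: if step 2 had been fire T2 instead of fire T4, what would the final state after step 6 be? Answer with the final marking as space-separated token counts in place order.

1 1 0 6

(re-executing from step 2 with the substitution; state before step 2: [4 2 1 4])
step 2 (fire T2): [2 2 1 6]
step 3 (fire T1): [0 1 1 6]
step 4 (fire T4): [0 1 1 6]
step 5 (fire T2): [0 1 1 6]
step 6 (fire T3): [1 1 0 6]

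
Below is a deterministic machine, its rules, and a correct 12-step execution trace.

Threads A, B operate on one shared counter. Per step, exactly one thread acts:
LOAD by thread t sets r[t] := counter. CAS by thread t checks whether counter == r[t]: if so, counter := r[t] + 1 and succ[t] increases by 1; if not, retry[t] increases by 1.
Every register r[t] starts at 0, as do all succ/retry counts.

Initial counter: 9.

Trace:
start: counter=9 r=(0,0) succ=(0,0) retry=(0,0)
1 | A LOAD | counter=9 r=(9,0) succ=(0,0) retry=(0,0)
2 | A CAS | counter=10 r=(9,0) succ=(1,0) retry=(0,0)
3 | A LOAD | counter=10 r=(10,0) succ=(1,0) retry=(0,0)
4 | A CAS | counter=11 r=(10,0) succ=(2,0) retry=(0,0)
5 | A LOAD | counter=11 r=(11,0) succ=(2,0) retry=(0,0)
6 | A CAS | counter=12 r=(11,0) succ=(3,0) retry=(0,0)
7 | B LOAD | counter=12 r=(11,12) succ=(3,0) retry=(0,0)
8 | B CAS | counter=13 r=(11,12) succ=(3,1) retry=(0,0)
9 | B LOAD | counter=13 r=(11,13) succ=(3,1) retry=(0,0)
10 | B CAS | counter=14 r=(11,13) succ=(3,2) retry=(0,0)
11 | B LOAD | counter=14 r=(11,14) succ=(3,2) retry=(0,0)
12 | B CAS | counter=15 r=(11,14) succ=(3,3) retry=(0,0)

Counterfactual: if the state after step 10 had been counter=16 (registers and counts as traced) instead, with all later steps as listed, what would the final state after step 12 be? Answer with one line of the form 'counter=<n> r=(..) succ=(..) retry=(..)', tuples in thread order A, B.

state after step 10 := counter=16 r=(11,13) succ=(3,2) retry=(0,0)
11 | B LOAD | counter=16 r=(11,16) succ=(3,2) retry=(0,0)
12 | B CAS | counter=17 r=(11,16) succ=(3,3) retry=(0,0)

counter=17 r=(11,16) succ=(3,3) retry=(0,0)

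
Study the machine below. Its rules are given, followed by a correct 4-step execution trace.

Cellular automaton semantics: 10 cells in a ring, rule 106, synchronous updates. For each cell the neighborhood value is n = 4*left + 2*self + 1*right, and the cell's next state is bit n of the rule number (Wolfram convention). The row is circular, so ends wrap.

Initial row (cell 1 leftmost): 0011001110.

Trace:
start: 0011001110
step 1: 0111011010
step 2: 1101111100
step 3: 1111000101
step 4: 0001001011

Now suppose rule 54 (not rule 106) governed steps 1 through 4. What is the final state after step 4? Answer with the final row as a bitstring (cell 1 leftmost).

(re-executing steps 1..4 under rule 54; state before step 1: 0011001110)
step 1: 0100110001
step 2: 1111001011
step 3: 0000111100
step 4: 0001000010

0001000010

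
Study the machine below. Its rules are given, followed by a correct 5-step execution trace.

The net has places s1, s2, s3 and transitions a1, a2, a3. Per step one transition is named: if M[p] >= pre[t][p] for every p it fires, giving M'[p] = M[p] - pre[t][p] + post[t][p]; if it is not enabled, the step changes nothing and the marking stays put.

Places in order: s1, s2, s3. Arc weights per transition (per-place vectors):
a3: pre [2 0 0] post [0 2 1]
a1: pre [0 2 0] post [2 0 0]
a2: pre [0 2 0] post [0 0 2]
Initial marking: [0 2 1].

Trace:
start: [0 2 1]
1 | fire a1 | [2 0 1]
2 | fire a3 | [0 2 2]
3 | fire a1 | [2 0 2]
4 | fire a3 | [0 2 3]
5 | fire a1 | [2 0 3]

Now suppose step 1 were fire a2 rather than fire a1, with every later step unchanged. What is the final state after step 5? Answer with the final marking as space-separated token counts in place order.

(re-executing from step 1 with the substitution; state before step 1: [0 2 1])
1 | fire a2 | [0 0 3]
2 | fire a3 | [0 0 3]
3 | fire a1 | [0 0 3]
4 | fire a3 | [0 0 3]
5 | fire a1 | [0 0 3]

0 0 3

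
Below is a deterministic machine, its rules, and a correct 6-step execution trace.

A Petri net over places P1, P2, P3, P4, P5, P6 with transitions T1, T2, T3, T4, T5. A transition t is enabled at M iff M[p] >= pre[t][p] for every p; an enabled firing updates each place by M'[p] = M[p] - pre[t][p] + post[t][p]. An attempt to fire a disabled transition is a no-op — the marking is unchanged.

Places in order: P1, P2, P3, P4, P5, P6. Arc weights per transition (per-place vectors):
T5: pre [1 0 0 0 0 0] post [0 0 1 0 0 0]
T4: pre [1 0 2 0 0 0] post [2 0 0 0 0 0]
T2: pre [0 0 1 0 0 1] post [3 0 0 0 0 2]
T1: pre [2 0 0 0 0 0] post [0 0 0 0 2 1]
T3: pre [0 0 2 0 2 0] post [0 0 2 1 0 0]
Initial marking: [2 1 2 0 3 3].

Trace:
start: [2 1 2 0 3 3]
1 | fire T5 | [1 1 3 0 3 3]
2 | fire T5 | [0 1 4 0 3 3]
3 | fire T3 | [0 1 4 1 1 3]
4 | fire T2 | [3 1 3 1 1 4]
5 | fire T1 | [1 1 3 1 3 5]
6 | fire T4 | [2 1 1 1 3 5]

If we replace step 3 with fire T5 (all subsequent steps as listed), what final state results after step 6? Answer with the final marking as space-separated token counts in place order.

2 1 1 0 5 5

(re-executing from step 3 with the substitution; state before step 3: [0 1 4 0 3 3])
3 | fire T5 | [0 1 4 0 3 3]
4 | fire T2 | [3 1 3 0 3 4]
5 | fire T1 | [1 1 3 0 5 5]
6 | fire T4 | [2 1 1 0 5 5]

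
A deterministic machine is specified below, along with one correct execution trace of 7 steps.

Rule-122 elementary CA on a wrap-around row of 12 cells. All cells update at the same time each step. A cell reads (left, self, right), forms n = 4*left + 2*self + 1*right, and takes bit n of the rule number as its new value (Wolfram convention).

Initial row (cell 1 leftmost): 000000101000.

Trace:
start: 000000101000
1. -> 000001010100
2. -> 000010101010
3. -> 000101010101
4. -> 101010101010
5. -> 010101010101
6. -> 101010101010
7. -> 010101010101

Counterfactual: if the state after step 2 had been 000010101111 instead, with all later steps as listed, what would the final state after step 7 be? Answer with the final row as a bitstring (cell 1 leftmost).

state after step 2 := 000010101111
3. -> 100101011001
4. -> 111010111111
5. -> 001101100000
6. -> 011111110000
7. -> 110000011000

110000011000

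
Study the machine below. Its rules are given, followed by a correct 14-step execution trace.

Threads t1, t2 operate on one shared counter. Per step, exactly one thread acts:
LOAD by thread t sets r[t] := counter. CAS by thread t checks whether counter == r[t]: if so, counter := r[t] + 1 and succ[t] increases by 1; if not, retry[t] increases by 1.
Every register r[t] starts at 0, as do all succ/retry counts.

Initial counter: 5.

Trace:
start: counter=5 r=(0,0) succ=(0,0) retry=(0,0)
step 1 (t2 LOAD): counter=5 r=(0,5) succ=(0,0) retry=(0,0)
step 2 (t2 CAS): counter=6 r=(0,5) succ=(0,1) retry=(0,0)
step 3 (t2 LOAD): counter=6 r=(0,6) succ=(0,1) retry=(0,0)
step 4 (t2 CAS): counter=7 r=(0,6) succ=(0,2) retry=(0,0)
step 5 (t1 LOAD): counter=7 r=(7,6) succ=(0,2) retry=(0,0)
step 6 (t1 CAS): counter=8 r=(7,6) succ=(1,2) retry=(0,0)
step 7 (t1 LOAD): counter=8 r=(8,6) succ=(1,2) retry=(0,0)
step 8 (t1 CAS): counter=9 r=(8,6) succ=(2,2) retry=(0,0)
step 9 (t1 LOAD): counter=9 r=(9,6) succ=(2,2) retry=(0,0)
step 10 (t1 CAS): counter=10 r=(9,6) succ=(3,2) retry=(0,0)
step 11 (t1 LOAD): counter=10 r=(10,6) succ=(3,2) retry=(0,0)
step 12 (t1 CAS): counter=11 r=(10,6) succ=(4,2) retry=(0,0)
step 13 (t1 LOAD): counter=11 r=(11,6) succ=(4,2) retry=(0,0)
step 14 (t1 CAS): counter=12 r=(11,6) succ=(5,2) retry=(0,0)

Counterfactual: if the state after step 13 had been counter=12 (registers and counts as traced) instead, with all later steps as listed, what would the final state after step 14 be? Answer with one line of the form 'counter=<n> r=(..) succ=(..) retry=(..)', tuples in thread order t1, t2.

state after step 13 := counter=12 r=(11,6) succ=(4,2) retry=(0,0)
step 14 (t1 CAS): counter=12 r=(11,6) succ=(4,2) retry=(1,0)

counter=12 r=(11,6) succ=(4,2) retry=(1,0)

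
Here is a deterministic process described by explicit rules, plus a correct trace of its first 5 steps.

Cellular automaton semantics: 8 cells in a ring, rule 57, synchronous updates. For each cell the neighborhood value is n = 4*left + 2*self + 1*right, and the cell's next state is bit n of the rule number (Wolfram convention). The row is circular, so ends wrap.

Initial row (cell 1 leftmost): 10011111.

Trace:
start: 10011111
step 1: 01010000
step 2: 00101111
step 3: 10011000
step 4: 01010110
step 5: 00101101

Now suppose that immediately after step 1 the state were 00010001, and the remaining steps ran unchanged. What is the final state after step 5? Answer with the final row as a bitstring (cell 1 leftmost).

10101010

state after step 1 := 00010001
step 2: 11001100
step 3: 10101010
step 4: 01010101
step 5: 10101010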